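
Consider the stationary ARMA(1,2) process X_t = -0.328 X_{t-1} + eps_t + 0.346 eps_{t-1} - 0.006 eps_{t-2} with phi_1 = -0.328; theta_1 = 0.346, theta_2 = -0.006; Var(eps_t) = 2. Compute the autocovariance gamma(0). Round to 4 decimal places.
\gamma(0) = 2.0010

Multiply the model equation by X_{t-k} and take expectations. With theta_0 = psi_0 = 1 and psi_j the MA(infinity) weights, this gives
  gamma(k) - sum_i phi_i gamma(k-i) = c_k,
  c_k = sigma^2 * sum_{j=k..q} theta_j psi_{j-k}   (c_k = 0 for k > q),
using gamma(-m) = gamma(m).
psi-weights needed (psi_j = theta_j + sum_i phi_i psi_{j-i}):
  psi_1 = theta_1 + phi_1 = 0.346 + (-0.328) = 0.018
  psi_2 = theta_2 + phi_1 psi_1 = -0.006 + (-0.328)(0.018) = -0.011904
Right-hand sides:
  c_0 = sigma^2 (1 + theta_1 psi_1 + theta_2 psi_2) = 2 * (1 + (0.346)(0.018) + (-0.006)(-0.011904)) = 2 * 1.006299 = 2.012599
  c_1 = sigma^2 (theta_1 + theta_2 psi_1) = 2 * (0.346 + (-0.006)(0.018)) = 0.691784
  c_2 = sigma^2 theta_2 = 2 * (-0.006) = -0.012
Equations for k = 0 and k = 1 (AR order 1):
  gamma(0) = phi_1 gamma(1) + c_0
  gamma(1) = phi_1 gamma(0) + c_1
Substituting the second into the first: gamma(0) (1 - phi_1^2) = c_0 + phi_1 c_1, so
  gamma(0) = (c_0 + phi_1 c_1) / (1 - phi_1^2) = (2.012599 + (-0.328)(0.691784)) / (1 - (-0.328)^2) = 1.785694 / 0.892416 = 2.000966.
Therefore gamma(0) = 2.0010 (to 4 decimal places).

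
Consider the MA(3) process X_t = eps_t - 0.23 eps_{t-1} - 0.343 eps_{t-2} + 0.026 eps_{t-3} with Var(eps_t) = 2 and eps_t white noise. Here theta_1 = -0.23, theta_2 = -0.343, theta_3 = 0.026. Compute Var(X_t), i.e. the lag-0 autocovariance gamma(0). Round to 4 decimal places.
\gamma(0) = 2.3425

For an MA(q) process X_t = eps_t + sum_i theta_i eps_{t-i} with
Var(eps_t) = sigma^2, the variance is
  gamma(0) = sigma^2 * (1 + sum_i theta_i^2).
  sum_i theta_i^2 = (-0.23)^2 + (-0.343)^2 + (0.026)^2 = 0.0529 + 0.117649 + 0.000676 = 0.171225.
  gamma(0) = 2 * (1 + 0.171225) = 2 * 1.171225 = 2.34245, which rounds to 2.3425.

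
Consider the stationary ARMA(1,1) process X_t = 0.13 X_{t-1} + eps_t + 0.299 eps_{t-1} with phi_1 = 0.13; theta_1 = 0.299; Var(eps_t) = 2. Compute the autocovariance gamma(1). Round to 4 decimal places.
\gamma(1) = 0.9067

Multiply the model equation by X_{t-k} and take expectations. With theta_0 = psi_0 = 1 and psi_j the MA(infinity) weights, this gives
  gamma(k) - sum_i phi_i gamma(k-i) = c_k,
  c_k = sigma^2 * sum_{j=k..q} theta_j psi_{j-k}   (c_k = 0 for k > q),
using gamma(-m) = gamma(m).
psi-weights needed (psi_j = theta_j + sum_i phi_i psi_{j-i}):
  psi_1 = theta_1 + phi_1 = 0.299 + (0.13) = 0.429
Right-hand sides:
  c_0 = sigma^2 (1 + theta_1 psi_1) = 2 * (1 + (0.299)(0.429)) = 2 * 1.128271 = 2.256542
  c_1 = sigma^2 theta_1 = 2 * (0.299) = 0.598
  c_2 = 0
Equations for k = 0 and k = 1 (AR order 1):
  gamma(0) = phi_1 gamma(1) + c_0
  gamma(1) = phi_1 gamma(0) + c_1
Substituting the second into the first: gamma(0) (1 - phi_1^2) = c_0 + phi_1 c_1, so
  gamma(0) = (c_0 + phi_1 c_1) / (1 - phi_1^2) = (2.256542 + (0.13)(0.598)) / (1 - (0.13)^2) = 2.334282 / 0.9831 = 2.37441.
  gamma(1) = phi_1 gamma(0) + c_1 = (0.13)(2.37441) + (0.598) = 0.906673.
Therefore gamma(1) = 0.9067 (to 4 decimal places).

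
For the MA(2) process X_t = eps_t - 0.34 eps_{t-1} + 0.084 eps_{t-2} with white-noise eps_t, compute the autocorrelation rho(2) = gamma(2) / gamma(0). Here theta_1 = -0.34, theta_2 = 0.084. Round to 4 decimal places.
\rho(2) = 0.0748

For an MA(q) process with theta_0 = 1, the autocovariance is
  gamma(k) = sigma^2 * sum_{i=0..q-k} theta_i * theta_{i+k},
and rho(k) = gamma(k) / gamma(0). Sigma^2 cancels.
  numerator   = (1)*(0.084) = 0.084.
  denominator = (1)^2 + (-0.34)^2 + (0.084)^2 = 1.122656.
  rho(2) = 0.084 / 1.122656 = 0.0748.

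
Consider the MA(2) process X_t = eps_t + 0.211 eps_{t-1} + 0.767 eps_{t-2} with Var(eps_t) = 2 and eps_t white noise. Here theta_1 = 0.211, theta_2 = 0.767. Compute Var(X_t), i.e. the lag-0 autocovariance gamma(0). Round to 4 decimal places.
\gamma(0) = 3.2656

For an MA(q) process X_t = eps_t + sum_i theta_i eps_{t-i} with
Var(eps_t) = sigma^2, the variance is
  gamma(0) = sigma^2 * (1 + sum_i theta_i^2).
  sum_i theta_i^2 = (0.211)^2 + (0.767)^2 = 0.044521 + 0.588289 = 0.63281.
  gamma(0) = 2 * (1 + 0.63281) = 2 * 1.63281 = 3.26562, which rounds to 3.2656.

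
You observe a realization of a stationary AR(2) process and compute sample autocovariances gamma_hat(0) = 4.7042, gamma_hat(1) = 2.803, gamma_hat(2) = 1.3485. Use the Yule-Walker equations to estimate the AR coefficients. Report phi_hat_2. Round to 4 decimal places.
\hat\phi_{2} = -0.1060

The Yule-Walker equations for an AR(p) process read, in matrix form,
  Gamma_p phi = r_p,   with   (Gamma_p)_{ij} = gamma(|i - j|),
                       (r_p)_i = gamma(i),   i,j = 1..p.
Substitute the sample gammas (Toeplitz matrix and right-hand side of size 2):
  Gamma_p = [[4.7042, 2.803], [2.803, 4.7042]]
  r_p     = [2.803, 1.3485]
Written out:
  4.7042 phi_1 + 2.803 phi_2 = 2.803
  2.803 phi_1 + 4.7042 phi_2 = 1.3485
Solve by Cramer's rule:
  det = gamma(0)^2 - gamma(1)^2 = (4.7042)^2 - (2.803)^2 = 22.12949764 - 7.856809 = 14.27268864
  phi_hat_1 = [gamma(1) gamma(0) - gamma(1) gamma(2)] / det = [(2.803)(4.7042) - (2.803)(1.3485)] / 14.27268864 = 9.4060271 / 14.27268864 = 0.659
  phi_hat_2 = [gamma(0) gamma(2) - gamma(1)^2] / det = [(4.7042)(1.3485) - (2.803)^2] / 14.27268864 = -1.5131953 / 14.27268864 = -0.106
So phi_hat = [0.6590, -0.1060].
Therefore phi_hat_2 = -0.1060.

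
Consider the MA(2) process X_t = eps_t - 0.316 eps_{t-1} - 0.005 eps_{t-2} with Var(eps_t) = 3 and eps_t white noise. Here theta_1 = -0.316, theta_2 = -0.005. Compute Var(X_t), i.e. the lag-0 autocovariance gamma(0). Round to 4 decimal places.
\gamma(0) = 3.2996

For an MA(q) process X_t = eps_t + sum_i theta_i eps_{t-i} with
Var(eps_t) = sigma^2, the variance is
  gamma(0) = sigma^2 * (1 + sum_i theta_i^2).
  sum_i theta_i^2 = (-0.316)^2 + (-0.005)^2 = 0.099856 + 0.000025 = 0.099881.
  gamma(0) = 3 * (1 + 0.099881) = 3 * 1.099881 = 3.299643, which rounds to 3.2996.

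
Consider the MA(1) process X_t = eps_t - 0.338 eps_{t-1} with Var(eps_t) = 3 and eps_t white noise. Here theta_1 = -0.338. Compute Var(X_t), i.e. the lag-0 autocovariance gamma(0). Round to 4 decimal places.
\gamma(0) = 3.3427

For an MA(q) process X_t = eps_t + sum_i theta_i eps_{t-i} with
Var(eps_t) = sigma^2, the variance is
  gamma(0) = sigma^2 * (1 + sum_i theta_i^2).
  sum_i theta_i^2 = (-0.338)^2 = 0.114244.
  gamma(0) = 3 * (1 + 0.114244) = 3 * 1.114244 = 3.342732, which rounds to 3.3427.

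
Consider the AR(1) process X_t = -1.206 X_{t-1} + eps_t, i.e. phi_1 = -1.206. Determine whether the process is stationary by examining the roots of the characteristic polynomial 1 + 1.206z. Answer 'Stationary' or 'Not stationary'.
\text{Not stationary}

The AR(p) characteristic polynomial is P(z) = 1 + 1.206z.
Stationarity requires all roots to lie outside the unit circle, i.e. |z| > 1 for every root.
This is linear in z: 1 + (1.206) z = 0  =>  z = -1/(1.206) = -0.829187,  |z| = 0.829187.
Moduli of all roots: 0.8292.
All moduli strictly greater than 1? No.
Verdict: Not stationary.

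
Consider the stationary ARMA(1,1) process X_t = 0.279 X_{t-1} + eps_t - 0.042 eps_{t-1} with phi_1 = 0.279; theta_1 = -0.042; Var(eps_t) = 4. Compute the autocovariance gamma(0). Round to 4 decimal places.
\gamma(0) = 4.2436

Multiply the model equation by X_{t-k} and take expectations. With theta_0 = psi_0 = 1 and psi_j the MA(infinity) weights, this gives
  gamma(k) - sum_i phi_i gamma(k-i) = c_k,
  c_k = sigma^2 * sum_{j=k..q} theta_j psi_{j-k}   (c_k = 0 for k > q),
using gamma(-m) = gamma(m).
psi-weights needed (psi_j = theta_j + sum_i phi_i psi_{j-i}):
  psi_1 = theta_1 + phi_1 = -0.042 + (0.279) = 0.237
Right-hand sides:
  c_0 = sigma^2 (1 + theta_1 psi_1) = 4 * (1 + (-0.042)(0.237)) = 4 * 0.990046 = 3.960184
  c_1 = sigma^2 theta_1 = 4 * (-0.042) = -0.168
  c_2 = 0
Equations for k = 0 and k = 1 (AR order 1):
  gamma(0) = phi_1 gamma(1) + c_0
  gamma(1) = phi_1 gamma(0) + c_1
Substituting the second into the first: gamma(0) (1 - phi_1^2) = c_0 + phi_1 c_1, so
  gamma(0) = (c_0 + phi_1 c_1) / (1 - phi_1^2) = (3.960184 + (0.279)(-0.168)) / (1 - (0.279)^2) = 3.913312 / 0.922159 = 4.243641.
Therefore gamma(0) = 4.2436 (to 4 decimal places).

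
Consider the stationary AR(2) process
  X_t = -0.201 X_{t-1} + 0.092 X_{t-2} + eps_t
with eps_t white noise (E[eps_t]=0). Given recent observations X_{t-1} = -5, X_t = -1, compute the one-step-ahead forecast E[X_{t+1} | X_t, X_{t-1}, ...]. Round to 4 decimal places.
E[X_{t+1} \mid \mathcal F_t] = -0.2590

For an AR(p) model X_t = c + sum_i phi_i X_{t-i} + eps_t, the
one-step-ahead conditional mean is
  E[X_{t+1} | X_t, ...] = c + sum_i phi_i X_{t+1-i}.
Substitute known values:
  E[X_{t+1} | ...] = (-0.201) * (-1) + (0.092) * (-5)
                   = -0.2590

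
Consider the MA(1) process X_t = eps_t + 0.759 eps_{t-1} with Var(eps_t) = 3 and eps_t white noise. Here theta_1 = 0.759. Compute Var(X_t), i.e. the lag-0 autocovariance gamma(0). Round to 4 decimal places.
\gamma(0) = 4.7282

For an MA(q) process X_t = eps_t + sum_i theta_i eps_{t-i} with
Var(eps_t) = sigma^2, the variance is
  gamma(0) = sigma^2 * (1 + sum_i theta_i^2).
  sum_i theta_i^2 = (0.759)^2 = 0.576081.
  gamma(0) = 3 * (1 + 0.576081) = 3 * 1.576081 = 4.728243, which rounds to 4.7282.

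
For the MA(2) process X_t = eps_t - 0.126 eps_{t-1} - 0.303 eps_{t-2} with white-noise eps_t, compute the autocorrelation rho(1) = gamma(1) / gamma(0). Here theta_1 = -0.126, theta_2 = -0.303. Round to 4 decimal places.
\rho(1) = -0.0793

For an MA(q) process with theta_0 = 1, the autocovariance is
  gamma(k) = sigma^2 * sum_{i=0..q-k} theta_i * theta_{i+k},
and rho(k) = gamma(k) / gamma(0). Sigma^2 cancels.
  numerator   = (1)*(-0.126) + (-0.126)*(-0.303) = -0.087822.
  denominator = (1)^2 + (-0.126)^2 + (-0.303)^2 = 1.107685.
  rho(1) = -0.087822 / 1.107685 = -0.0793.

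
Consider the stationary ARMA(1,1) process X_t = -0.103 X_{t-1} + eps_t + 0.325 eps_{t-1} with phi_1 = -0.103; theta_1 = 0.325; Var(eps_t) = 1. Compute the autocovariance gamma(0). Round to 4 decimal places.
\gamma(0) = 1.0498

Multiply the model equation by X_{t-k} and take expectations. With theta_0 = psi_0 = 1 and psi_j the MA(infinity) weights, this gives
  gamma(k) - sum_i phi_i gamma(k-i) = c_k,
  c_k = sigma^2 * sum_{j=k..q} theta_j psi_{j-k}   (c_k = 0 for k > q),
using gamma(-m) = gamma(m).
psi-weights needed (psi_j = theta_j + sum_i phi_i psi_{j-i}):
  psi_1 = theta_1 + phi_1 = 0.325 + (-0.103) = 0.222
Right-hand sides:
  c_0 = sigma^2 (1 + theta_1 psi_1) = 1 * (1 + (0.325)(0.222)) = 1 * 1.07215 = 1.07215
  c_1 = sigma^2 theta_1 = 1 * (0.325) = 0.325
  c_2 = 0
Equations for k = 0 and k = 1 (AR order 1):
  gamma(0) = phi_1 gamma(1) + c_0
  gamma(1) = phi_1 gamma(0) + c_1
Substituting the second into the first: gamma(0) (1 - phi_1^2) = c_0 + phi_1 c_1, so
  gamma(0) = (c_0 + phi_1 c_1) / (1 - phi_1^2) = (1.07215 + (-0.103)(0.325)) / (1 - (-0.103)^2) = 1.038675 / 0.989391 = 1.049812.
Therefore gamma(0) = 1.0498 (to 4 decimal places).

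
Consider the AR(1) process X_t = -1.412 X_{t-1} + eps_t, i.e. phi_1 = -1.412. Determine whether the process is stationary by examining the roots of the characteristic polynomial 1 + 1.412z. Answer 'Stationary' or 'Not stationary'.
\text{Not stationary}

The AR(p) characteristic polynomial is P(z) = 1 + 1.412z.
Stationarity requires all roots to lie outside the unit circle, i.e. |z| > 1 for every root.
This is linear in z: 1 + (1.412) z = 0  =>  z = -1/(1.412) = -0.708215,  |z| = 0.708215.
Moduli of all roots: 0.7082.
All moduli strictly greater than 1? No.
Verdict: Not stationary.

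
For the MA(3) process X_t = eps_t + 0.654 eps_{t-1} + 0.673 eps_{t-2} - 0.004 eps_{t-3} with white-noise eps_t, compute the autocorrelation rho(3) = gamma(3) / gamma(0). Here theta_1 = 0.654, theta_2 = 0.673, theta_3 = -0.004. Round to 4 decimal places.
\rho(3) = -0.0021

For an MA(q) process with theta_0 = 1, the autocovariance is
  gamma(k) = sigma^2 * sum_{i=0..q-k} theta_i * theta_{i+k},
and rho(k) = gamma(k) / gamma(0). Sigma^2 cancels.
  numerator   = (1)*(-0.004) = -0.004.
  denominator = (1)^2 + (0.654)^2 + (0.673)^2 + (-0.004)^2 = 1.880661.
  rho(3) = -0.004 / 1.880661 = -0.0021.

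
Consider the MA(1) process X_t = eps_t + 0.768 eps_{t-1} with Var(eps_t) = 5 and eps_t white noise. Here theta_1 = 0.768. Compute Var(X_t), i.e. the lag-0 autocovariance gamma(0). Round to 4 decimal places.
\gamma(0) = 7.9491

For an MA(q) process X_t = eps_t + sum_i theta_i eps_{t-i} with
Var(eps_t) = sigma^2, the variance is
  gamma(0) = sigma^2 * (1 + sum_i theta_i^2).
  sum_i theta_i^2 = (0.768)^2 = 0.589824.
  gamma(0) = 5 * (1 + 0.589824) = 5 * 1.589824 = 7.94912, which rounds to 7.9491.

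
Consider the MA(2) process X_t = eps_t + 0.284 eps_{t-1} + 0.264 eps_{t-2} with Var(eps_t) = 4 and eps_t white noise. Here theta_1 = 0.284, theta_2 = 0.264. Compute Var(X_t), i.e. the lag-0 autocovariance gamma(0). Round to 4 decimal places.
\gamma(0) = 4.6014

For an MA(q) process X_t = eps_t + sum_i theta_i eps_{t-i} with
Var(eps_t) = sigma^2, the variance is
  gamma(0) = sigma^2 * (1 + sum_i theta_i^2).
  sum_i theta_i^2 = (0.284)^2 + (0.264)^2 = 0.080656 + 0.069696 = 0.150352.
  gamma(0) = 4 * (1 + 0.150352) = 4 * 1.150352 = 4.601408, which rounds to 4.6014.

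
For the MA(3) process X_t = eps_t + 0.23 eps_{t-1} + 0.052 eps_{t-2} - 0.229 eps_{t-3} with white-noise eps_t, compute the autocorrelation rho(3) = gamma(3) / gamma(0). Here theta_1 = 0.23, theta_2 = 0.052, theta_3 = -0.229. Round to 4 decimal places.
\rho(3) = -0.2067

For an MA(q) process with theta_0 = 1, the autocovariance is
  gamma(k) = sigma^2 * sum_{i=0..q-k} theta_i * theta_{i+k},
and rho(k) = gamma(k) / gamma(0). Sigma^2 cancels.
  numerator   = (1)*(-0.229) = -0.229.
  denominator = (1)^2 + (0.23)^2 + (0.052)^2 + (-0.229)^2 = 1.108045.
  rho(3) = -0.229 / 1.108045 = -0.2067.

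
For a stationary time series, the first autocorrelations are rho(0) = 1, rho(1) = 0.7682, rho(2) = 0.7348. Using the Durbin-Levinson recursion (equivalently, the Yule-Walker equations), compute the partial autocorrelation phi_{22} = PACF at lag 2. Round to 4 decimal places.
\phi_{22} = 0.3530

The PACF at lag k is phi_{kk}, the last component of the solution
to the Yule-Walker system G_k phi = r_k where
  (G_k)_{ij} = rho(|i - j|), (r_k)_i = rho(i), i,j = 1..k.
Equivalently, Durbin-Levinson gives phi_{kk} iteratively:
  phi_{11} = rho(1)
  phi_{kk} = [rho(k) - sum_{j=1..k-1} phi_{k-1,j} rho(k-j)]
            / [1 - sum_{j=1..k-1} phi_{k-1,j} rho(j)],
  phi_{k,j} = phi_{k-1,j} - phi_{kk} phi_{k-1,k-j},  j = 1..k-1.
Step k = 1:
  phi_11 = rho(1) = 0.7682.
Step k = 2:
  phi_22 = [rho(2) - phi_11 rho(1)] / [1 - phi_11 rho(1)] = [0.7348 - (0.7682)(0.7682)] / [1 - (0.7682)(0.7682)]
         = 0.14466876 / 0.40986876 = 0.353.
Therefore phi_{22} = 0.3530.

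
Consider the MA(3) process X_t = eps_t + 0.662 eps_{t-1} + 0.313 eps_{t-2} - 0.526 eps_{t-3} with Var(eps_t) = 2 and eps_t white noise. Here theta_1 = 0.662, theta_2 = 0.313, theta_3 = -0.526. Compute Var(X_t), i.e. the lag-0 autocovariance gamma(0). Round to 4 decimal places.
\gamma(0) = 3.6258

For an MA(q) process X_t = eps_t + sum_i theta_i eps_{t-i} with
Var(eps_t) = sigma^2, the variance is
  gamma(0) = sigma^2 * (1 + sum_i theta_i^2).
  sum_i theta_i^2 = (0.662)^2 + (0.313)^2 + (-0.526)^2 = 0.438244 + 0.097969 + 0.276676 = 0.812889.
  gamma(0) = 2 * (1 + 0.812889) = 2 * 1.812889 = 3.625778, which rounds to 3.6258.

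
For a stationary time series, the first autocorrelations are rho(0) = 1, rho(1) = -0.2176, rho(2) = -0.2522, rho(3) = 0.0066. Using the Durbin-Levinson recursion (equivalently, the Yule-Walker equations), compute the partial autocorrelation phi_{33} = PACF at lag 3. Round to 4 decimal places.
\phi_{33} = -0.1560

The PACF at lag k is phi_{kk}, the last component of the solution
to the Yule-Walker system G_k phi = r_k where
  (G_k)_{ij} = rho(|i - j|), (r_k)_i = rho(i), i,j = 1..k.
Equivalently, Durbin-Levinson gives phi_{kk} iteratively:
  phi_{11} = rho(1)
  phi_{kk} = [rho(k) - sum_{j=1..k-1} phi_{k-1,j} rho(k-j)]
            / [1 - sum_{j=1..k-1} phi_{k-1,j} rho(j)],
  phi_{k,j} = phi_{k-1,j} - phi_{kk} phi_{k-1,k-j},  j = 1..k-1.
Step k = 1:
  phi_11 = rho(1) = -0.2176.
Step k = 2:
  phi_22 = [rho(2) - phi_11 rho(1)] / [1 - phi_11 rho(1)] = [-0.2522 - (-0.2176)(-0.2176)] / [1 - (-0.2176)(-0.2176)]
         = -0.29954976 / 0.95265024 = -0.314438.
  Update: phi_21 = phi_11 - phi_22 phi_11 = -0.2176 - (-0.314438)(-0.2176) = -0.286022.
Step k = 3:
  phi_33 = [rho(3) - phi_21 rho(2) - phi_22 rho(1)] / [1 - phi_21 rho(1) - phi_22 rho(2)]
    numerator   = 0.0066 - (-0.286022)(-0.2522) - (-0.314438)(-0.2176) = -0.13395648
    denominator = 1 - (-0.286022)(-0.2176) - (-0.314438)(-0.2522) = 0.85846031
  phi_33 = -0.13395648 / 0.85846031 = -0.156.
Therefore phi_{33} = -0.1560.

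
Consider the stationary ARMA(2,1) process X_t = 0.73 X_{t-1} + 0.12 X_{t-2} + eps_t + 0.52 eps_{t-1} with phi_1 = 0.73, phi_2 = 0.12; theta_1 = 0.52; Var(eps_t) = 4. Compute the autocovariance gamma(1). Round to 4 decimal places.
\gamma(1) = 25.3921

Multiply the model equation by X_{t-k} and take expectations. With theta_0 = psi_0 = 1 and psi_j the MA(infinity) weights, this gives
  gamma(k) - sum_i phi_i gamma(k-i) = c_k,
  c_k = sigma^2 * sum_{j=k..q} theta_j psi_{j-k}   (c_k = 0 for k > q),
using gamma(-m) = gamma(m).
psi-weights needed (psi_j = theta_j + sum_i phi_i psi_{j-i}):
  psi_1 = theta_1 + phi_1 = 0.52 + (0.73) = 1.25
Right-hand sides:
  c_0 = sigma^2 (1 + theta_1 psi_1) = 4 * (1 + (0.52)(1.25)) = 4 * 1.65 = 6.6
  c_1 = sigma^2 theta_1 = 4 * (0.52) = 2.08
  c_2 = 0
Equations for k = 0, 1, 2 (AR order 2, c_2 = 0):
  (E0) gamma(0) = phi_1 gamma(1) + phi_2 gamma(2) + c_0
  (E1) gamma(1) = phi_1 gamma(0) + phi_2 gamma(1) + c_1
  (E2) gamma(2) = phi_1 gamma(1) + phi_2 gamma(0)
From (E1): gamma(1) = A gamma(0) + B with
  A = phi_1 / (1 - phi_2) = 0.73 / 0.88 = 0.829545,   B = c_1 / (1 - phi_2) = 2.08 / 0.88 = 2.363636.
Insert (E2) into (E0): gamma(0) (1 - phi_2^2) = phi_1 (1 + phi_2) gamma(1) + c_0.
  phi_1 (1 + phi_2) = (0.73)(1.12) = 0.8176,   1 - phi_2^2 = 0.9856.
Replace gamma(1) by A gamma(0) + B and collect gamma(0):
  gamma(0) [0.9856 - (0.8176)(0.829545)] = (0.8176)(2.363636) + 6.6
  gamma(0) * 0.307364 = 8.532509
  gamma(0) = 8.532509 / 0.307364 = 27.760308.
  gamma(1) = A gamma(0) + B = (0.829545)(27.760308) + (2.363636) = 25.392073.
Therefore gamma(1) = 25.3921 (to 4 decimal places).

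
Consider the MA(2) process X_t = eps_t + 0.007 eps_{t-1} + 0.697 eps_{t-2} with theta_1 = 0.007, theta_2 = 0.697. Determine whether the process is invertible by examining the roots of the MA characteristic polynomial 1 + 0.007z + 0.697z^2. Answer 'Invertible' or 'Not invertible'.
\text{Invertible}

The MA(q) characteristic polynomial is P(z) = 1 + 0.007z + 0.697z^2.
Invertibility requires all roots to lie outside the unit circle, i.e. |z| > 1 for every root.
Set 1 + (0.007) z + (0.697) z^2 = 0, i.e. a z^2 + b z + c = 0 with a = 0.697, b = 0.007, c = 1.
Discriminant D = b^2 - 4ac = (0.007)^2 - 4*(0.697)*1 = 0.000049 - (2.788) = -2.787951.
D < 0, so the roots are the complex-conjugate pair z = (-b +/- i sqrt(-D)) / (2a) = -0.005 +/- 1.1978i.
For a conjugate pair |z|^2 = z * conj(z) = (product of roots) = c/a = 1/(0.697) = 1.43472, so |z| = sqrt(1.43472) = 1.1978 for both roots.
Moduli of all roots: 1.1978, 1.1978.
All moduli strictly greater than 1? Yes.
Verdict: Invertible.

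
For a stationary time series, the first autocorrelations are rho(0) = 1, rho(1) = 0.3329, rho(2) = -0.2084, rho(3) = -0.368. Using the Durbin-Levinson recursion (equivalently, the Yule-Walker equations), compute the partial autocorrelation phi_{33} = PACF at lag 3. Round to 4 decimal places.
\phi_{33} = -0.1991

The PACF at lag k is phi_{kk}, the last component of the solution
to the Yule-Walker system G_k phi = r_k where
  (G_k)_{ij} = rho(|i - j|), (r_k)_i = rho(i), i,j = 1..k.
Equivalently, Durbin-Levinson gives phi_{kk} iteratively:
  phi_{11} = rho(1)
  phi_{kk} = [rho(k) - sum_{j=1..k-1} phi_{k-1,j} rho(k-j)]
            / [1 - sum_{j=1..k-1} phi_{k-1,j} rho(j)],
  phi_{k,j} = phi_{k-1,j} - phi_{kk} phi_{k-1,k-j},  j = 1..k-1.
Step k = 1:
  phi_11 = rho(1) = 0.3329.
Step k = 2:
  phi_22 = [rho(2) - phi_11 rho(1)] / [1 - phi_11 rho(1)] = [-0.2084 - (0.3329)(0.3329)] / [1 - (0.3329)(0.3329)]
         = -0.31922241 / 0.88917759 = -0.359009.
  Update: phi_21 = phi_11 - phi_22 phi_11 = 0.3329 - (-0.359009)(0.3329) = 0.452414.
Step k = 3:
  phi_33 = [rho(3) - phi_21 rho(2) - phi_22 rho(1)] / [1 - phi_21 rho(1) - phi_22 rho(2)]
    numerator   = -0.368 - (0.452414)(-0.2084) - (-0.359009)(0.3329) = -0.15420296
    denominator = 1 - (0.452414)(0.3329) - (-0.359009)(-0.2084) = 0.774574
  phi_33 = -0.15420296 / 0.774574 = -0.1991.
Therefore phi_{33} = -0.1991.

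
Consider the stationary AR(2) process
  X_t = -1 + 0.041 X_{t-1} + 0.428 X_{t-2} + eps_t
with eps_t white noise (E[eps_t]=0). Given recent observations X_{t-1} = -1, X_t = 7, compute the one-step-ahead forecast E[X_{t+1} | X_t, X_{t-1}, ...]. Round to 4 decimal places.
E[X_{t+1} \mid \mathcal F_t] = -1.1410

For an AR(p) model X_t = c + sum_i phi_i X_{t-i} + eps_t, the
one-step-ahead conditional mean is
  E[X_{t+1} | X_t, ...] = c + sum_i phi_i X_{t+1-i}.
Substitute known values:
  E[X_{t+1} | ...] = -1 + (0.041) * (7) + (0.428) * (-1)
                   = -1.1410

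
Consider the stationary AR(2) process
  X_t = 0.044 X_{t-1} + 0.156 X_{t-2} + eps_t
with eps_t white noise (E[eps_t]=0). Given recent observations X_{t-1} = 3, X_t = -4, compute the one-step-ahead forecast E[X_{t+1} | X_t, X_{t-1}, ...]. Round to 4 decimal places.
E[X_{t+1} \mid \mathcal F_t] = 0.2920

For an AR(p) model X_t = c + sum_i phi_i X_{t-i} + eps_t, the
one-step-ahead conditional mean is
  E[X_{t+1} | X_t, ...] = c + sum_i phi_i X_{t+1-i}.
Substitute known values:
  E[X_{t+1} | ...] = (0.044) * (-4) + (0.156) * (3)
                   = 0.2920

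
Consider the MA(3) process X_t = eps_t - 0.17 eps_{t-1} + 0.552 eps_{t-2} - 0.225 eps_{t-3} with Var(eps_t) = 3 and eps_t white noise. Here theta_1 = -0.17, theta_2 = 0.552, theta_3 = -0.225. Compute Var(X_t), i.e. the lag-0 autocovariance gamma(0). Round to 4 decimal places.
\gamma(0) = 4.1527

For an MA(q) process X_t = eps_t + sum_i theta_i eps_{t-i} with
Var(eps_t) = sigma^2, the variance is
  gamma(0) = sigma^2 * (1 + sum_i theta_i^2).
  sum_i theta_i^2 = (-0.17)^2 + (0.552)^2 + (-0.225)^2 = 0.0289 + 0.304704 + 0.050625 = 0.384229.
  gamma(0) = 3 * (1 + 0.384229) = 3 * 1.384229 = 4.152687, which rounds to 4.1527.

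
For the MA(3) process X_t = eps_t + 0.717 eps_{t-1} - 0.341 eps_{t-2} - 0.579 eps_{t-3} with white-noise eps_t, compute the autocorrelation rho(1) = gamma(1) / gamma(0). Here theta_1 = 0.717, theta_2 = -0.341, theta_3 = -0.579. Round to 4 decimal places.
\rho(1) = 0.3408

For an MA(q) process with theta_0 = 1, the autocovariance is
  gamma(k) = sigma^2 * sum_{i=0..q-k} theta_i * theta_{i+k},
and rho(k) = gamma(k) / gamma(0). Sigma^2 cancels.
  numerator   = (1)*(0.717) + (0.717)*(-0.341) + (-0.341)*(-0.579) = 0.669942.
  denominator = (1)^2 + (0.717)^2 + (-0.341)^2 + (-0.579)^2 = 1.965611.
  rho(1) = 0.669942 / 1.965611 = 0.3408.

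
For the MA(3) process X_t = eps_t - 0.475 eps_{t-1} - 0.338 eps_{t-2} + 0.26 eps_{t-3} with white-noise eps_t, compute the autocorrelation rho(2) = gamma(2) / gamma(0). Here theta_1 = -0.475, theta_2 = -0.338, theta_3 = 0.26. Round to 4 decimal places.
\rho(2) = -0.3279

For an MA(q) process with theta_0 = 1, the autocovariance is
  gamma(k) = sigma^2 * sum_{i=0..q-k} theta_i * theta_{i+k},
and rho(k) = gamma(k) / gamma(0). Sigma^2 cancels.
  numerator   = (1)*(-0.338) + (-0.475)*(0.26) = -0.4615.
  denominator = (1)^2 + (-0.475)^2 + (-0.338)^2 + (0.26)^2 = 1.407469.
  rho(2) = -0.4615 / 1.407469 = -0.3279.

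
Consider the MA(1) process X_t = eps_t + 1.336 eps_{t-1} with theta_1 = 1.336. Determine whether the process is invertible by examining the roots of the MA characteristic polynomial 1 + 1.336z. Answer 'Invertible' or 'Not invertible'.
\text{Not invertible}

The MA(q) characteristic polynomial is P(z) = 1 + 1.336z.
Invertibility requires all roots to lie outside the unit circle, i.e. |z| > 1 for every root.
This is linear in z: 1 + (1.336) z = 0  =>  z = -1/(1.336) = -0.748503,  |z| = 0.748503.
Moduli of all roots: 0.7485.
All moduli strictly greater than 1? No.
Verdict: Not invertible.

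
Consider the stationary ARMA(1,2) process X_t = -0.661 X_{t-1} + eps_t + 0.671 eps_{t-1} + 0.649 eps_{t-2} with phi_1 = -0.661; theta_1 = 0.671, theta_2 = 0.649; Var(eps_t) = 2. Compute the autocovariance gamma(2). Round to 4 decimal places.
\gamma(2) = 1.9167

Multiply the model equation by X_{t-k} and take expectations. With theta_0 = psi_0 = 1 and psi_j the MA(infinity) weights, this gives
  gamma(k) - sum_i phi_i gamma(k-i) = c_k,
  c_k = sigma^2 * sum_{j=k..q} theta_j psi_{j-k}   (c_k = 0 for k > q),
using gamma(-m) = gamma(m).
psi-weights needed (psi_j = theta_j + sum_i phi_i psi_{j-i}):
  psi_1 = theta_1 + phi_1 = 0.671 + (-0.661) = 0.01
  psi_2 = theta_2 + phi_1 psi_1 = 0.649 + (-0.661)(0.01) = 0.64239
Right-hand sides:
  c_0 = sigma^2 (1 + theta_1 psi_1 + theta_2 psi_2) = 2 * (1 + (0.671)(0.01) + (0.649)(0.64239)) = 2 * 1.423621 = 2.847242
  c_1 = sigma^2 (theta_1 + theta_2 psi_1) = 2 * (0.671 + (0.649)(0.01)) = 1.35498
  c_2 = sigma^2 theta_2 = 2 * (0.649) = 1.298
Equations for k = 0 and k = 1 (AR order 1):
  gamma(0) = phi_1 gamma(1) + c_0
  gamma(1) = phi_1 gamma(0) + c_1
Substituting the second into the first: gamma(0) (1 - phi_1^2) = c_0 + phi_1 c_1, so
  gamma(0) = (c_0 + phi_1 c_1) / (1 - phi_1^2) = (2.847242 + (-0.661)(1.35498)) / (1 - (-0.661)^2) = 1.9516 / 0.563079 = 3.465944.
  gamma(1) = phi_1 gamma(0) + c_1 = (-0.661)(3.465944) + (1.35498) = -0.936009.
For k = 2: gamma(2) = phi_1 gamma(1) + c_2
  = (-0.661)(-0.936009) + (1.298) = 1.916702.
Therefore gamma(2) = 1.9167 (to 4 decimal places).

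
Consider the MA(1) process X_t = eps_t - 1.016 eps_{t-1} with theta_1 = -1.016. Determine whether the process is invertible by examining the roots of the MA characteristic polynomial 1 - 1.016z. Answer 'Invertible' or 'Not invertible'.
\text{Not invertible}

The MA(q) characteristic polynomial is P(z) = 1 - 1.016z.
Invertibility requires all roots to lie outside the unit circle, i.e. |z| > 1 for every root.
This is linear in z: 1 + (-1.016) z = 0  =>  z = -1/(-1.016) = 0.984252,  |z| = 0.984252.
Moduli of all roots: 0.9843.
All moduli strictly greater than 1? No.
Verdict: Not invertible.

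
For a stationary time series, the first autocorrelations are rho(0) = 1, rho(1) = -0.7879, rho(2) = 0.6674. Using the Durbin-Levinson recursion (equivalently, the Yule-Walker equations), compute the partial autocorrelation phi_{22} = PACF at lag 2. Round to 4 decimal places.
\phi_{22} = 0.1229

The PACF at lag k is phi_{kk}, the last component of the solution
to the Yule-Walker system G_k phi = r_k where
  (G_k)_{ij} = rho(|i - j|), (r_k)_i = rho(i), i,j = 1..k.
Equivalently, Durbin-Levinson gives phi_{kk} iteratively:
  phi_{11} = rho(1)
  phi_{kk} = [rho(k) - sum_{j=1..k-1} phi_{k-1,j} rho(k-j)]
            / [1 - sum_{j=1..k-1} phi_{k-1,j} rho(j)],
  phi_{k,j} = phi_{k-1,j} - phi_{kk} phi_{k-1,k-j},  j = 1..k-1.
Step k = 1:
  phi_11 = rho(1) = -0.7879.
Step k = 2:
  phi_22 = [rho(2) - phi_11 rho(1)] / [1 - phi_11 rho(1)] = [0.6674 - (-0.7879)(-0.7879)] / [1 - (-0.7879)(-0.7879)]
         = 0.04661359 / 0.37921359 = 0.1229.
Therefore phi_{22} = 0.1229.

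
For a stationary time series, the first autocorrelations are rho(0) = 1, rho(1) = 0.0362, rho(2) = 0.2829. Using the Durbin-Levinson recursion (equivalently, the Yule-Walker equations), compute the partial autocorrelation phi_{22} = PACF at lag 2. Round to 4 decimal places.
\phi_{22} = 0.2820

The PACF at lag k is phi_{kk}, the last component of the solution
to the Yule-Walker system G_k phi = r_k where
  (G_k)_{ij} = rho(|i - j|), (r_k)_i = rho(i), i,j = 1..k.
Equivalently, Durbin-Levinson gives phi_{kk} iteratively:
  phi_{11} = rho(1)
  phi_{kk} = [rho(k) - sum_{j=1..k-1} phi_{k-1,j} rho(k-j)]
            / [1 - sum_{j=1..k-1} phi_{k-1,j} rho(j)],
  phi_{k,j} = phi_{k-1,j} - phi_{kk} phi_{k-1,k-j},  j = 1..k-1.
Step k = 1:
  phi_11 = rho(1) = 0.0362.
Step k = 2:
  phi_22 = [rho(2) - phi_11 rho(1)] / [1 - phi_11 rho(1)] = [0.2829 - (0.0362)(0.0362)] / [1 - (0.0362)(0.0362)]
         = 0.28158956 / 0.99868956 = 0.282.
Therefore phi_{22} = 0.2820.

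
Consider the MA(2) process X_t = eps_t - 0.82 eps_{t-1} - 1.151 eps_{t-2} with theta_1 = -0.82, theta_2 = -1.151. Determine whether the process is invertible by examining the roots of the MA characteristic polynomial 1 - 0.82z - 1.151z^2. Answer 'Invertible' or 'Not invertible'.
\text{Not invertible}

The MA(q) characteristic polynomial is P(z) = 1 - 0.82z - 1.151z^2.
Invertibility requires all roots to lie outside the unit circle, i.e. |z| > 1 for every root.
Set 1 + (-0.82) z + (-1.151) z^2 = 0, i.e. a z^2 + b z + c = 0 with a = -1.151, b = -0.82, c = 1.
Discriminant D = b^2 - 4ac = (-0.82)^2 - 4*(-1.151)*1 = 0.6724 - (-4.604) = 5.2764.
D >= 0, so the roots are real: z = (-b +/- sqrt(D)) / (2a) = (0.82 +/- 2.297042) / (-2.302).
  z_1 = (0.82 + 2.297042) / (-2.302) = -1.3541,   |z_1| = 1.3541.
  z_2 = (0.82 - 2.297042) / (-2.302) = 0.6416,   |z_2| = 0.6416.
Moduli of all roots: 1.3541, 0.6416.
All moduli strictly greater than 1? No.
Verdict: Not invertible.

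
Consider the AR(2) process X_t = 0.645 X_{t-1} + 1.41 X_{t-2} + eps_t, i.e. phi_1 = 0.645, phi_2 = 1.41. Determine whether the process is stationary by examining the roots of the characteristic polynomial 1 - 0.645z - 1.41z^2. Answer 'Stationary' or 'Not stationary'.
\text{Not stationary}

The AR(p) characteristic polynomial is P(z) = 1 - 0.645z - 1.41z^2.
Stationarity requires all roots to lie outside the unit circle, i.e. |z| > 1 for every root.
Set 1 + (-0.645) z + (-1.41) z^2 = 0, i.e. a z^2 + b z + c = 0 with a = -1.41, b = -0.645, c = 1.
Discriminant D = b^2 - 4ac = (-0.645)^2 - 4*(-1.41)*1 = 0.416025 - (-5.64) = 6.056025.
D >= 0, so the roots are real: z = (-b +/- sqrt(D)) / (2a) = (0.645 +/- 2.460899) / (-2.82).
  z_1 = (0.645 + 2.460899) / (-2.82) = -1.1014,   |z_1| = 1.1014.
  z_2 = (0.645 - 2.460899) / (-2.82) = 0.6439,   |z_2| = 0.6439.
Moduli of all roots: 1.1014, 0.6439.
All moduli strictly greater than 1? No.
Verdict: Not stationary.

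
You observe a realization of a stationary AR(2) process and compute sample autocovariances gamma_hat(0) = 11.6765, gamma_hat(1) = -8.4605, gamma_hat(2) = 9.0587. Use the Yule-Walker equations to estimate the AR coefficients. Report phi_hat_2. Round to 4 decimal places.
\hat\phi_{2} = 0.5280

The Yule-Walker equations for an AR(p) process read, in matrix form,
  Gamma_p phi = r_p,   with   (Gamma_p)_{ij} = gamma(|i - j|),
                       (r_p)_i = gamma(i),   i,j = 1..p.
Substitute the sample gammas (Toeplitz matrix and right-hand side of size 2):
  Gamma_p = [[11.6765, -8.4605], [-8.4605, 11.6765]]
  r_p     = [-8.4605, 9.0587]
Written out:
  11.6765 phi_1 - 8.4605 phi_2 = -8.4605
  -8.4605 phi_1 + 11.6765 phi_2 = 9.0587
Solve by Cramer's rule:
  det = gamma(0)^2 - gamma(1)^2 = (11.6765)^2 - (-8.4605)^2 = 136.34065225 - 71.58006025 = 64.760592
  phi_hat_1 = [gamma(1) gamma(0) - gamma(1) gamma(2)] / det = [(-8.4605)(11.6765) - (-8.4605)(9.0587)] / 64.760592 = -22.1478969 / 64.760592 = -0.342
  phi_hat_2 = [gamma(0) gamma(2) - gamma(1)^2] / det = [(11.6765)(9.0587) - (-8.4605)^2] / 64.760592 = 34.1938503 / 64.760592 = 0.528
So phi_hat = [-0.3420, 0.5280].
Therefore phi_hat_2 = 0.5280.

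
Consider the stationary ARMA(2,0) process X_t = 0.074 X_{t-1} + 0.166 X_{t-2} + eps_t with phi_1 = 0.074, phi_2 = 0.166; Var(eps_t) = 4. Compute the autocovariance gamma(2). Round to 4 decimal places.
\gamma(2) = 0.7155

Multiply the model equation by X_{t-k} and take expectations. With theta_0 = psi_0 = 1 and psi_j the MA(infinity) weights, this gives
  gamma(k) - sum_i phi_i gamma(k-i) = c_k,
  c_k = sigma^2 * sum_{j=k..q} theta_j psi_{j-k}   (c_k = 0 for k > q),
using gamma(-m) = gamma(m).
Pure AR (q = 0): c_0 = sigma^2 = 4, c_k = 0 for k >= 1.
Equations for k = 0, 1, 2 (AR order 2, c_2 = 0):
  (E0) gamma(0) = phi_1 gamma(1) + phi_2 gamma(2) + c_0
  (E1) gamma(1) = phi_1 gamma(0) + phi_2 gamma(1) + c_1
  (E2) gamma(2) = phi_1 gamma(1) + phi_2 gamma(0)
From (E1): gamma(1) = A gamma(0) + B with
  A = phi_1 / (1 - phi_2) = 0.074 / 0.834 = 0.088729,   B = c_1 / (1 - phi_2) = 0 / 0.834 = 0.
Insert (E2) into (E0): gamma(0) (1 - phi_2^2) = phi_1 (1 + phi_2) gamma(1) + c_0.
  phi_1 (1 + phi_2) = (0.074)(1.166) = 0.086284,   1 - phi_2^2 = 0.972444.
Replace gamma(1) by A gamma(0) + B and collect gamma(0):
  gamma(0) [0.972444 - (0.086284)(0.088729)] = c_0 = 4
  gamma(0) * 0.964788 = 4
  gamma(0) = 4 / 0.964788 = 4.145988.
  gamma(1) = A gamma(0) = (0.088729)(4.145988) = 0.367869.
  gamma(2) = phi_1 gamma(1) + phi_2 gamma(0) = (0.074)(0.367869) + (0.166)(4.145988) = 0.715456.
Therefore gamma(2) = 0.7155 (to 4 decimal places).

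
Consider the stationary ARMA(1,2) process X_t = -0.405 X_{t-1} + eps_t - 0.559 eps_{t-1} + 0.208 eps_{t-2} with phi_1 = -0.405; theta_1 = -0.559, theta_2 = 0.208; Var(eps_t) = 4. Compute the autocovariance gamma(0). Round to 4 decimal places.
\gamma(0) = 9.4307

Multiply the model equation by X_{t-k} and take expectations. With theta_0 = psi_0 = 1 and psi_j the MA(infinity) weights, this gives
  gamma(k) - sum_i phi_i gamma(k-i) = c_k,
  c_k = sigma^2 * sum_{j=k..q} theta_j psi_{j-k}   (c_k = 0 for k > q),
using gamma(-m) = gamma(m).
psi-weights needed (psi_j = theta_j + sum_i phi_i psi_{j-i}):
  psi_1 = theta_1 + phi_1 = -0.559 + (-0.405) = -0.964
  psi_2 = theta_2 + phi_1 psi_1 = 0.208 + (-0.405)(-0.964) = 0.59842
Right-hand sides:
  c_0 = sigma^2 (1 + theta_1 psi_1 + theta_2 psi_2) = 4 * (1 + (-0.559)(-0.964) + (0.208)(0.59842)) = 4 * 1.663347 = 6.653389
  c_1 = sigma^2 (theta_1 + theta_2 psi_1) = 4 * (-0.559 + (0.208)(-0.964)) = -3.038048
  c_2 = sigma^2 theta_2 = 4 * (0.208) = 0.832
Equations for k = 0 and k = 1 (AR order 1):
  gamma(0) = phi_1 gamma(1) + c_0
  gamma(1) = phi_1 gamma(0) + c_1
Substituting the second into the first: gamma(0) (1 - phi_1^2) = c_0 + phi_1 c_1, so
  gamma(0) = (c_0 + phi_1 c_1) / (1 - phi_1^2) = (6.653389 + (-0.405)(-3.038048)) / (1 - (-0.405)^2) = 7.883799 / 0.835975 = 9.430663.
Therefore gamma(0) = 9.4307 (to 4 decimal places).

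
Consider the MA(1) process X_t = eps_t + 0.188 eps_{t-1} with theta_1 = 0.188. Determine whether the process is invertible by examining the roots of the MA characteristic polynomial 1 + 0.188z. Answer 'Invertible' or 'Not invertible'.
\text{Invertible}

The MA(q) characteristic polynomial is P(z) = 1 + 0.188z.
Invertibility requires all roots to lie outside the unit circle, i.e. |z| > 1 for every root.
This is linear in z: 1 + (0.188) z = 0  =>  z = -1/(0.188) = -5.319149,  |z| = 5.319149.
Moduli of all roots: 5.3191.
All moduli strictly greater than 1? Yes.
Verdict: Invertible.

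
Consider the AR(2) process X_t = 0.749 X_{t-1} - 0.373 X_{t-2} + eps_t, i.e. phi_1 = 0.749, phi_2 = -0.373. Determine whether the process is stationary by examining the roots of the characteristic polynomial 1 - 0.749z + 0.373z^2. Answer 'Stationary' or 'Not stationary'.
\text{Stationary}

The AR(p) characteristic polynomial is P(z) = 1 - 0.749z + 0.373z^2.
Stationarity requires all roots to lie outside the unit circle, i.e. |z| > 1 for every root.
Set 1 + (-0.749) z + (0.373) z^2 = 0, i.e. a z^2 + b z + c = 0 with a = 0.373, b = -0.749, c = 1.
Discriminant D = b^2 - 4ac = (-0.749)^2 - 4*(0.373)*1 = 0.561001 - (1.492) = -0.930999.
D < 0, so the roots are the complex-conjugate pair z = (-b +/- i sqrt(-D)) / (2a) = 1.004 +/- 1.2934i.
For a conjugate pair |z|^2 = z * conj(z) = (product of roots) = c/a = 1/(0.373) = 2.680965, so |z| = sqrt(2.680965) = 1.6374 for both roots.
Moduli of all roots: 1.6374, 1.6374.
All moduli strictly greater than 1? Yes.
Verdict: Stationary.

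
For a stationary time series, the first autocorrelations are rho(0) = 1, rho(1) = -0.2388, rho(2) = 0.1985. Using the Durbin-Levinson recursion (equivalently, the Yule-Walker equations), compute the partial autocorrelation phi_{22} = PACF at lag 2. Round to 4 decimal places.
\phi_{22} = 0.1500

The PACF at lag k is phi_{kk}, the last component of the solution
to the Yule-Walker system G_k phi = r_k where
  (G_k)_{ij} = rho(|i - j|), (r_k)_i = rho(i), i,j = 1..k.
Equivalently, Durbin-Levinson gives phi_{kk} iteratively:
  phi_{11} = rho(1)
  phi_{kk} = [rho(k) - sum_{j=1..k-1} phi_{k-1,j} rho(k-j)]
            / [1 - sum_{j=1..k-1} phi_{k-1,j} rho(j)],
  phi_{k,j} = phi_{k-1,j} - phi_{kk} phi_{k-1,k-j},  j = 1..k-1.
Step k = 1:
  phi_11 = rho(1) = -0.2388.
Step k = 2:
  phi_22 = [rho(2) - phi_11 rho(1)] / [1 - phi_11 rho(1)] = [0.1985 - (-0.2388)(-0.2388)] / [1 - (-0.2388)(-0.2388)]
         = 0.14147456 / 0.94297456 = 0.15.
Therefore phi_{22} = 0.1500.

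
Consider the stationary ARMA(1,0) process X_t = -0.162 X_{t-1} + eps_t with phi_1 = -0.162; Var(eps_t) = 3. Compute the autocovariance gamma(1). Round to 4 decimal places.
\gamma(1) = -0.4991

Multiply the model equation by X_{t-k} and take expectations. With theta_0 = psi_0 = 1 and psi_j the MA(infinity) weights, this gives
  gamma(k) - sum_i phi_i gamma(k-i) = c_k,
  c_k = sigma^2 * sum_{j=k..q} theta_j psi_{j-k}   (c_k = 0 for k > q),
using gamma(-m) = gamma(m).
Pure AR (q = 0): c_0 = sigma^2 = 3, c_k = 0 for k >= 1.
Equations for k = 0 and k = 1 (AR order 1):
  gamma(0) = phi_1 gamma(1) + c_0
  gamma(1) = phi_1 gamma(0) + c_1
Substituting the second into the first: gamma(0) (1 - phi_1^2) = c_0 + phi_1 c_1, so
  gamma(0) = c_0 / (1 - phi_1^2) = 3 / (1 - (-0.162)^2) = 3 / 0.973756 = 3.080854.
  gamma(1) = phi_1 gamma(0) = (-0.162)(3.080854) = -0.499098.
Therefore gamma(1) = -0.4991 (to 4 decimal places).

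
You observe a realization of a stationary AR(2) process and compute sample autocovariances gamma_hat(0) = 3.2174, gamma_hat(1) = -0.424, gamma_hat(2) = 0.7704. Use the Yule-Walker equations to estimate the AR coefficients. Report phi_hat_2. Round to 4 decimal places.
\hat\phi_{2} = 0.2260

The Yule-Walker equations for an AR(p) process read, in matrix form,
  Gamma_p phi = r_p,   with   (Gamma_p)_{ij} = gamma(|i - j|),
                       (r_p)_i = gamma(i),   i,j = 1..p.
Substitute the sample gammas (Toeplitz matrix and right-hand side of size 2):
  Gamma_p = [[3.2174, -0.424], [-0.424, 3.2174]]
  r_p     = [-0.424, 0.7704]
Written out:
  3.2174 phi_1 - 0.424 phi_2 = -0.424
  -0.424 phi_1 + 3.2174 phi_2 = 0.7704
Solve by Cramer's rule:
  det = gamma(0)^2 - gamma(1)^2 = (3.2174)^2 - (-0.424)^2 = 10.35166276 - 0.179776 = 10.17188676
  phi_hat_1 = [gamma(1) gamma(0) - gamma(1) gamma(2)] / det = [(-0.424)(3.2174) - (-0.424)(0.7704)] / 10.17188676 = -1.037528 / 10.17188676 = -0.102
  phi_hat_2 = [gamma(0) gamma(2) - gamma(1)^2] / det = [(3.2174)(0.7704) - (-0.424)^2] / 10.17188676 = 2.29890896 / 10.17188676 = 0.226
So phi_hat = [-0.1020, 0.2260].
Therefore phi_hat_2 = 0.2260.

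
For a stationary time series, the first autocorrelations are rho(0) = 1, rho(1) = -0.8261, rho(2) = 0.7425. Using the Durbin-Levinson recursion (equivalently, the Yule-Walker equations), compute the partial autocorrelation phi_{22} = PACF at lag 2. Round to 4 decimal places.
\phi_{22} = 0.1891

The PACF at lag k is phi_{kk}, the last component of the solution
to the Yule-Walker system G_k phi = r_k where
  (G_k)_{ij} = rho(|i - j|), (r_k)_i = rho(i), i,j = 1..k.
Equivalently, Durbin-Levinson gives phi_{kk} iteratively:
  phi_{11} = rho(1)
  phi_{kk} = [rho(k) - sum_{j=1..k-1} phi_{k-1,j} rho(k-j)]
            / [1 - sum_{j=1..k-1} phi_{k-1,j} rho(j)],
  phi_{k,j} = phi_{k-1,j} - phi_{kk} phi_{k-1,k-j},  j = 1..k-1.
Step k = 1:
  phi_11 = rho(1) = -0.8261.
Step k = 2:
  phi_22 = [rho(2) - phi_11 rho(1)] / [1 - phi_11 rho(1)] = [0.7425 - (-0.8261)(-0.8261)] / [1 - (-0.8261)(-0.8261)]
         = 0.06005879 / 0.31755879 = 0.1891.
Therefore phi_{22} = 0.1891.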